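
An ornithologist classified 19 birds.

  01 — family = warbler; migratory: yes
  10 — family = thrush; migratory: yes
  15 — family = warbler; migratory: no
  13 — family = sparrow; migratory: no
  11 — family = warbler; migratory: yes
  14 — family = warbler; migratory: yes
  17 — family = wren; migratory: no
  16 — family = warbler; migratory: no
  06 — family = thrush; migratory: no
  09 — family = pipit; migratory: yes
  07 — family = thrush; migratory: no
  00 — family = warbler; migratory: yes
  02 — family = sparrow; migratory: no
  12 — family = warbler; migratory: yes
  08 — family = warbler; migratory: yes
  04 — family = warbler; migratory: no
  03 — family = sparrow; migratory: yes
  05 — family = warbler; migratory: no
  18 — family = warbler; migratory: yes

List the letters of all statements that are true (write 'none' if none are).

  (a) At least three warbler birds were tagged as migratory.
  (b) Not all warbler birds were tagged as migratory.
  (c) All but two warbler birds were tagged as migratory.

|A| = 11, |A ∩ B| = 7, |A ∖ B| = 4.
(a) |A ∩ B| ≥ 3: holds.
(b) A ⊄ B (|A ∖ B| ≥ 1): holds.
(c) |A ∖ B| = 2: fails.

(a), (b)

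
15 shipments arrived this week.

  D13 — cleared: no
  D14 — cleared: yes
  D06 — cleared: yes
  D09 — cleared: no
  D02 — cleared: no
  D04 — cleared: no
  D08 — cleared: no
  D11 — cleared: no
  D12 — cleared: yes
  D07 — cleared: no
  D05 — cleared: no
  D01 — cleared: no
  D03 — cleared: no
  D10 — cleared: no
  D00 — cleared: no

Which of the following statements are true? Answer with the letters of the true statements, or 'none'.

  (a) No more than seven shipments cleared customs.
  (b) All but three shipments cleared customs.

|A| = 15, |A ∩ B| = 3, |A ∖ B| = 12.
(a) |A ∩ B| ≤ 7: holds.
(b) |A ∖ B| = 3: fails.

(a)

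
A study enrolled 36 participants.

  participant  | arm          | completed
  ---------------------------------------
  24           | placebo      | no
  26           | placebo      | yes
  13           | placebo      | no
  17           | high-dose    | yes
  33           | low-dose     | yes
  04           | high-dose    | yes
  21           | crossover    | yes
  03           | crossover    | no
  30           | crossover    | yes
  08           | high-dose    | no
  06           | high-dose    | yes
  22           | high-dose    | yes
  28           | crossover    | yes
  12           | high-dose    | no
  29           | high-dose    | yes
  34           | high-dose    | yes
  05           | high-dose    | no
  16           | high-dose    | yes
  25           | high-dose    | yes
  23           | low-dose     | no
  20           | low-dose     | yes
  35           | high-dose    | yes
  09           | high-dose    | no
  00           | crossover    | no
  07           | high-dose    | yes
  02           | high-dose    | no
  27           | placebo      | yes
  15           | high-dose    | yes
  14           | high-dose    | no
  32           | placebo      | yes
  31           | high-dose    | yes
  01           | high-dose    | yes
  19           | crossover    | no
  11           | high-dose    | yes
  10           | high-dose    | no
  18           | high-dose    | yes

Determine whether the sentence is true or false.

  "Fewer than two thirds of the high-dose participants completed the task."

'Fewer than two thirds of the high-dose participants completed the task' holds iff |A ∩ B| / |A| < 2/3.
|A| = 22, |A ∩ B| = 15, |A ∖ B| = 7.
|A ∩ B|/|A| = 15/22, so the statement is false.

False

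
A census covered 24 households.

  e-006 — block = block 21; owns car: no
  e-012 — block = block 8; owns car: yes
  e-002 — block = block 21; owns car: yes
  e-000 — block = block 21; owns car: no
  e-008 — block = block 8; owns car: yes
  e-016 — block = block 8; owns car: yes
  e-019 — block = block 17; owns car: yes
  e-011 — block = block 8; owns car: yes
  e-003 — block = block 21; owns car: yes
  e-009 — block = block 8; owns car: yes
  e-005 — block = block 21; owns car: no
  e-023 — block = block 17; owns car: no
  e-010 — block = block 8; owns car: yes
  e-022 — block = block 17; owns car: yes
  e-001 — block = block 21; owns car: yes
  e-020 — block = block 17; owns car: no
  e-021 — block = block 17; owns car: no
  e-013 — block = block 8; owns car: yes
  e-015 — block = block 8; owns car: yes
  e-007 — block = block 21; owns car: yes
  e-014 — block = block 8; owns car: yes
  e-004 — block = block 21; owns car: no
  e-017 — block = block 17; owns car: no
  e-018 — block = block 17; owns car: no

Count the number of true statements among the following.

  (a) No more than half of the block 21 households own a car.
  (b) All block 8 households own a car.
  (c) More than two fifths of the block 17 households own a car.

2

(a) block 21: |A| = 8, |A ∩ B| = 4; needs |A ∩ B| ≤ |A ∖ B| — true.
(b) block 8: |A| = 9, |A ∩ B| = 9; needs A ⊆ B, i.e. every element of A is in B (|A ∖ B| = 0) — true.
(c) block 17: |A| = 7, |A ∩ B| = 2; needs |A ∩ B| / |A| > 2/5 — false.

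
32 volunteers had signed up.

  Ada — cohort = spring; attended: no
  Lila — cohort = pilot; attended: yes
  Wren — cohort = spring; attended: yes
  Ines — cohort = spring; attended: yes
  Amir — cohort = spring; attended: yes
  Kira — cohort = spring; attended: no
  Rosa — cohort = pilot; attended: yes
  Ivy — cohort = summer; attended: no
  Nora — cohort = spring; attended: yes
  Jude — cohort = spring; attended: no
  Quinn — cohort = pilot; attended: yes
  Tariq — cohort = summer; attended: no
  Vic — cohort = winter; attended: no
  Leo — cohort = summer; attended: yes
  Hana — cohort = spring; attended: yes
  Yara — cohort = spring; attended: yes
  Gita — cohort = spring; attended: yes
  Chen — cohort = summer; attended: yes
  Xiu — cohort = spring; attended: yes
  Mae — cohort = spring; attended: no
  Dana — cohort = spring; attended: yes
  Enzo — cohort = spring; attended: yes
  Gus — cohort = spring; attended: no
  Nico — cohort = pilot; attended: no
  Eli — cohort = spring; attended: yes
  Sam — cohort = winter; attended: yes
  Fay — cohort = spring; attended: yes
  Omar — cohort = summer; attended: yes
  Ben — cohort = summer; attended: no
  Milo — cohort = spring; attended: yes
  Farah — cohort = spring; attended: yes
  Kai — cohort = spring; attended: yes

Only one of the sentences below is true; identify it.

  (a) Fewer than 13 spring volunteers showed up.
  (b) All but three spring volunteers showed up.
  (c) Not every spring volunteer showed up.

(c)

|A| = 20, |A ∩ B| = 15, |A ∖ B| = 5.
(a) requires |A ∩ B| < 13: false.
(b) requires |A ∖ B| = 3: false.
(c) requires A ⊄ B (|A ∖ B| ≥ 1): true.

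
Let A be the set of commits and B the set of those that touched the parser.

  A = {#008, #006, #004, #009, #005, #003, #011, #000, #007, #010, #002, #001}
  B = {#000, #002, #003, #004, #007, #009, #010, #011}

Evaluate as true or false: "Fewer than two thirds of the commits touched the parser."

The determiner here denotes the relation: |A ∩ B| / |A| < 2/3.
A (the restrictor) = {#008, #006, #004, #009, #005, #003, #011, #000, #007, #010, #002, #001}, |A| = 12.
A ∩ B = {#004, #009, #003, #011, #000, #007, #010, #002}, so |A ∩ B| = 8.
A ∖ B = {#008, #006, #005, #001}, so |A ∖ B| = 4.
|A ∩ B|/|A| = 8/12, so the statement is false.

False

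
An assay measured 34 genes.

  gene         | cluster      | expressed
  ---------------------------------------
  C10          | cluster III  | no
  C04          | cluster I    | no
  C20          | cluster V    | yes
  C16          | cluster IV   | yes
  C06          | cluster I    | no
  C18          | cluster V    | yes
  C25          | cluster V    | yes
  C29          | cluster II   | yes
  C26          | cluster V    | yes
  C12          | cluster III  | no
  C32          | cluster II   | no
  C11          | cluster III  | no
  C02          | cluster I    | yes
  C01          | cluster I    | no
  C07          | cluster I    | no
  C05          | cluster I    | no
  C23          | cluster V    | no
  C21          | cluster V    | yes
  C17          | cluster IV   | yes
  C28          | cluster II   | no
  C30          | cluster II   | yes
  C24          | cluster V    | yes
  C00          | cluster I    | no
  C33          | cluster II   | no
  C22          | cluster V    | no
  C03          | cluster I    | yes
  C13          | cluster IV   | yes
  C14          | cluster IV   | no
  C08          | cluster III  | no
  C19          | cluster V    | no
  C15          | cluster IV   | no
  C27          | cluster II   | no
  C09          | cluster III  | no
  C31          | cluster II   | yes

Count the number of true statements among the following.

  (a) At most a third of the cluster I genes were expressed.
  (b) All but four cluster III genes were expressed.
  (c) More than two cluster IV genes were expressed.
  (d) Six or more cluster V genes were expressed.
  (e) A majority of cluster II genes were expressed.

(a) cluster I: |A| = 8, |A ∩ B| = 2; needs |A ∩ B| / |A| ≤ 1/3 — true.
(b) cluster III: |A| = 5, |A ∩ B| = 0; needs |A ∖ B| = 4 — false.
(c) cluster IV: |A| = 5, |A ∩ B| = 3; needs |A ∩ B| > 2 — true.
(d) cluster V: |A| = 9, |A ∩ B| = 6; needs |A ∩ B| ≥ 6 — true.
(e) cluster II: |A| = 7, |A ∩ B| = 3; needs |A ∩ B| > |A ∖ B| — false.

3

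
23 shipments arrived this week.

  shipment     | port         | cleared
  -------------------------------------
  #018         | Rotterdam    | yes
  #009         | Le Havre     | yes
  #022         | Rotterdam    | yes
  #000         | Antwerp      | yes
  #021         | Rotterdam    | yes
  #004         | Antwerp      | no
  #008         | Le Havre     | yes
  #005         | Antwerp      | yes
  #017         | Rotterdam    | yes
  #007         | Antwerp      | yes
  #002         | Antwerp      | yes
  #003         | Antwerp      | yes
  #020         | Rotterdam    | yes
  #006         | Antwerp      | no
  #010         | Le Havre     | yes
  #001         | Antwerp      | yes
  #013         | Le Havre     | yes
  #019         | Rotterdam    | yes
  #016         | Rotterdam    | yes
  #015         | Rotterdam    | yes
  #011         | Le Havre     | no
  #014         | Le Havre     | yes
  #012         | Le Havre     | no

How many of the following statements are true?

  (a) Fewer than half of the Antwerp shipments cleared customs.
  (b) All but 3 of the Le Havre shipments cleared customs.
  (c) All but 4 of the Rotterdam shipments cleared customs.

(a) Antwerp: |A| = 8, |A ∩ B| = 6; needs |A ∩ B| < |A ∖ B| — false.
(b) Le Havre: |A| = 7, |A ∩ B| = 5; needs |A ∖ B| = 3 — false.
(c) Rotterdam: |A| = 8, |A ∩ B| = 8; needs |A ∖ B| = 4 — false.

0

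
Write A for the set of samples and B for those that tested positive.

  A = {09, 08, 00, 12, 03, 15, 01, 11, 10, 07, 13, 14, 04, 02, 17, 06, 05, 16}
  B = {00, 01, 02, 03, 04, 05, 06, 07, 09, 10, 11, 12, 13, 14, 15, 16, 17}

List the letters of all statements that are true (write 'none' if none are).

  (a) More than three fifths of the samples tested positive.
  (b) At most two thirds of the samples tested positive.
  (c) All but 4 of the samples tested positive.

|A| = 18, |A ∩ B| = 17, |A ∖ B| = 1.
(a) |A ∩ B| / |A| > 3/5: holds.
(b) |A ∩ B| / |A| ≤ 2/3: fails.
(c) |A ∖ B| = 4: fails.

(a)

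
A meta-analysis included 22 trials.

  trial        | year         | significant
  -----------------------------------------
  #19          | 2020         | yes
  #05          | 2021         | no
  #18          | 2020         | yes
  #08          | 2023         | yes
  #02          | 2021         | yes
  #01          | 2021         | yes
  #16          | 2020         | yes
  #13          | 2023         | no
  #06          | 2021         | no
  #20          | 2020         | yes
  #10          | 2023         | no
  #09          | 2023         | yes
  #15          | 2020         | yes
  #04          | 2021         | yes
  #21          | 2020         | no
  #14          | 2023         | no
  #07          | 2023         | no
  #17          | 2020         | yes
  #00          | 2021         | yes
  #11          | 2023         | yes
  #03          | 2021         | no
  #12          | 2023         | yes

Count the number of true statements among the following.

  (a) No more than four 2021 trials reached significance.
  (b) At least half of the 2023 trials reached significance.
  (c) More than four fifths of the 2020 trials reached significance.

3

(a) 2021: |A| = 7, |A ∩ B| = 4; needs |A ∩ B| ≤ 4 — true.
(b) 2023: |A| = 8, |A ∩ B| = 4; needs |A ∩ B| ≥ |A ∖ B| — true.
(c) 2020: |A| = 7, |A ∩ B| = 6; needs |A ∩ B| / |A| > 4/5 — true.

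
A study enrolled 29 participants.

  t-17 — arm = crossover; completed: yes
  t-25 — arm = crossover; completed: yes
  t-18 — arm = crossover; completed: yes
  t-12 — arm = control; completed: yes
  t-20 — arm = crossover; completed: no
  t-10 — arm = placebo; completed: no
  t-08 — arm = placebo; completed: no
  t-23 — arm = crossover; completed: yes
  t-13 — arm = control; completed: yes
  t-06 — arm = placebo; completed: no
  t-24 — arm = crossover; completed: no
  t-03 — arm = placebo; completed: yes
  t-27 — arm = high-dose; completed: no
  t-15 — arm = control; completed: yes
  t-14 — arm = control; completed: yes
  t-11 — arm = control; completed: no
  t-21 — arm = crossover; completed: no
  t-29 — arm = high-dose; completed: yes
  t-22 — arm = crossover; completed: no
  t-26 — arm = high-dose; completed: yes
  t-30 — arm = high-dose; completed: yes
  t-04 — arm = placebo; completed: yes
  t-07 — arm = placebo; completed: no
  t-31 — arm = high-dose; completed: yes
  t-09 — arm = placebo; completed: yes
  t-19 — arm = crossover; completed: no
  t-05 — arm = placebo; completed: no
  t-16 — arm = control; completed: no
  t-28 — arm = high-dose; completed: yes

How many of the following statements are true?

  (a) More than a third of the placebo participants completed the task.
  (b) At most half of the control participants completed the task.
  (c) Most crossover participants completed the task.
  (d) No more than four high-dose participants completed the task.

(a) placebo: |A| = 8, |A ∩ B| = 3; needs |A ∩ B| / |A| > 1/3 — true.
(b) control: |A| = 6, |A ∩ B| = 4; needs |A ∩ B| ≤ |A ∖ B| — false.
(c) crossover: |A| = 9, |A ∩ B| = 4; needs |A ∩ B| > |A ∖ B| — false.
(d) high-dose: |A| = 6, |A ∩ B| = 5; needs |A ∩ B| ≤ 4 — false.

1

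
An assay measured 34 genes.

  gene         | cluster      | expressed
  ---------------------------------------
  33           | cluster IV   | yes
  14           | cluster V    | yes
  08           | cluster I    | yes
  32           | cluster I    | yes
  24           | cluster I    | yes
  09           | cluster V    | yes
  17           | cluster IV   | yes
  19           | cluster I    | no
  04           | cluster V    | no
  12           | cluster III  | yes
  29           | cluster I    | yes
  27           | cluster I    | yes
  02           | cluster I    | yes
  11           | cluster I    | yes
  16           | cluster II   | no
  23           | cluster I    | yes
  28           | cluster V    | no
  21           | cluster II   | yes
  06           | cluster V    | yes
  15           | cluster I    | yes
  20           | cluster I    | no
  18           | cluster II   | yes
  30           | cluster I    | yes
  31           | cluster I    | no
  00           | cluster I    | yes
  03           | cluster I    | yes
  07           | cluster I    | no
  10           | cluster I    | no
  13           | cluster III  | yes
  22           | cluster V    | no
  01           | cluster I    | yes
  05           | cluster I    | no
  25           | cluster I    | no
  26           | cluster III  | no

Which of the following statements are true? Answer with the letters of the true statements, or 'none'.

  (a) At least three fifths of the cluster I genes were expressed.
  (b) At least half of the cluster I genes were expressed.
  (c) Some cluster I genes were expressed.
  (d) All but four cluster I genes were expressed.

(a), (b), (c)

|A| = 20, |A ∩ B| = 13, |A ∖ B| = 7.
(a) |A ∩ B| / |A| ≥ 3/5: holds.
(b) |A ∩ B| ≥ |A ∖ B|: holds.
(c) A ∩ B ≠ ∅ (|A ∩ B| ≥ 1): holds.
(d) |A ∖ B| = 4: fails.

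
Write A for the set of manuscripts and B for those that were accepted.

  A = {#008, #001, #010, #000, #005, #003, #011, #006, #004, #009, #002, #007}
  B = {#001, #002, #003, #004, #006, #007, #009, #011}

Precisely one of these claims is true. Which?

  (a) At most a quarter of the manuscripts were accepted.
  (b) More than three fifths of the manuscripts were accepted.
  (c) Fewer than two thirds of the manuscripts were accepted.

(b)

|A| = 12, |A ∩ B| = 8, |A ∖ B| = 4.
(a) requires |A ∩ B| / |A| ≤ 1/4: false.
(b) requires |A ∩ B| / |A| > 3/5: true.
(c) requires |A ∩ B| / |A| < 2/3: false.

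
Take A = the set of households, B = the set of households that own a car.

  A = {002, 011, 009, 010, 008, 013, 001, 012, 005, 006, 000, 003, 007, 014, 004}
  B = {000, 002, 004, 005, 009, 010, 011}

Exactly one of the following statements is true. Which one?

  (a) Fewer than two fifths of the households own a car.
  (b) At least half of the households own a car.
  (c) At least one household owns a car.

|A| = 15, |A ∩ B| = 7, |A ∖ B| = 8.
(a) requires |A ∩ B| / |A| < 2/5: false.
(b) requires |A ∩ B| ≥ |A ∖ B|: false.
(c) requires A ∩ B ≠ ∅ (|A ∩ B| ≥ 1): true.

(c)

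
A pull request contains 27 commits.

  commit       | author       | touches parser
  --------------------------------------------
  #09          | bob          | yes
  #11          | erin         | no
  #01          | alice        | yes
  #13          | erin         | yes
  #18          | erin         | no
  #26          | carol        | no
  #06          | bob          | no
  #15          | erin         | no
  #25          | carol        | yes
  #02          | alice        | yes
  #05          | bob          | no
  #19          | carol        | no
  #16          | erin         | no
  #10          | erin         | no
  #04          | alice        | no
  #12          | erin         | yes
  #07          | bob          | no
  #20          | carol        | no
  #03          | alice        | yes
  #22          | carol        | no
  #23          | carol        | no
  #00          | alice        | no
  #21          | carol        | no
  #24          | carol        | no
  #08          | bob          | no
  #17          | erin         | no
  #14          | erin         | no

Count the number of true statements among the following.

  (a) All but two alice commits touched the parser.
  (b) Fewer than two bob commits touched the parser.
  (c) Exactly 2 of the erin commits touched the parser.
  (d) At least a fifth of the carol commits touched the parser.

3

(a) alice: |A| = 5, |A ∩ B| = 3; needs |A ∖ B| = 2 — true.
(b) bob: |A| = 5, |A ∩ B| = 1; needs |A ∩ B| < 2 — true.
(c) erin: |A| = 9, |A ∩ B| = 2; needs |A ∩ B| = 2 — true.
(d) carol: |A| = 8, |A ∩ B| = 1; needs |A ∩ B| / |A| ≥ 1/5 — false.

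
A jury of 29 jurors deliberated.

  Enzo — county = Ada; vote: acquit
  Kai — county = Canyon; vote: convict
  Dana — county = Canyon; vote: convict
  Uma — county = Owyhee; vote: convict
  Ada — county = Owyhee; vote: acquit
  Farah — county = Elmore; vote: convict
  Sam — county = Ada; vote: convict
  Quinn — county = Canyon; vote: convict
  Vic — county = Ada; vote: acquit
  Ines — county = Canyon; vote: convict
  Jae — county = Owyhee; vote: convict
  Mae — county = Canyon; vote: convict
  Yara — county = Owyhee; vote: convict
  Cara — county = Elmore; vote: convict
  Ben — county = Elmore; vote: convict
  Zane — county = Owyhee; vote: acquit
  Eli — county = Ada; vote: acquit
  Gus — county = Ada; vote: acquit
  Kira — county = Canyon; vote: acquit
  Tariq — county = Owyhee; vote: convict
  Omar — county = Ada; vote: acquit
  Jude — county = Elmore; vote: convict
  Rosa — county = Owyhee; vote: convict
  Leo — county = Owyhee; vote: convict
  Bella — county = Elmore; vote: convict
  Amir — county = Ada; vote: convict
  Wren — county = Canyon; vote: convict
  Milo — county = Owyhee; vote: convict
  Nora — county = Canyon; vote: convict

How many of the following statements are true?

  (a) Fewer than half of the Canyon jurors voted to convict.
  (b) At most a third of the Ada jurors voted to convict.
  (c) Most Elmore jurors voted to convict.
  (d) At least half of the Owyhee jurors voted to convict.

(a) Canyon: |A| = 8, |A ∩ B| = 7; needs |A ∩ B| < |A ∖ B| — false.
(b) Ada: |A| = 7, |A ∩ B| = 2; needs |A ∩ B| / |A| ≤ 1/3 — true.
(c) Elmore: |A| = 5, |A ∩ B| = 5; needs |A ∩ B| > |A ∖ B| — true.
(d) Owyhee: |A| = 9, |A ∩ B| = 7; needs |A ∩ B| ≥ |A ∖ B| — true.

3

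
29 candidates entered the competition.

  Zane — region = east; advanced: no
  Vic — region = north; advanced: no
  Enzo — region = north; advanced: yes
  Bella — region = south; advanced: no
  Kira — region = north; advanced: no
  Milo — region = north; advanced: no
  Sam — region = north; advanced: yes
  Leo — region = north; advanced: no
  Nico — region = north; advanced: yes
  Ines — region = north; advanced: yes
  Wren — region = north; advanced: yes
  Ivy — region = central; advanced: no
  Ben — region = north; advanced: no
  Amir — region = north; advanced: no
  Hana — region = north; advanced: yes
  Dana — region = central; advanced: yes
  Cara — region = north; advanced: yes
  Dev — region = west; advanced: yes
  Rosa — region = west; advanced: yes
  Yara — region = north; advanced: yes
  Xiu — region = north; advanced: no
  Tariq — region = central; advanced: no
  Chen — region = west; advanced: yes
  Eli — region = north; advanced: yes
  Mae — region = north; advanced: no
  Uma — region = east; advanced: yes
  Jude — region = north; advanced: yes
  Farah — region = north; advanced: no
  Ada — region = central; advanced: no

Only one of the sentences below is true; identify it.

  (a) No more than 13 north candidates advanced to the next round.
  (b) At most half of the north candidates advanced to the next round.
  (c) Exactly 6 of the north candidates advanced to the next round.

|A| = 19, |A ∩ B| = 10, |A ∖ B| = 9.
(a) requires |A ∩ B| ≤ 13: true.
(b) requires |A ∩ B| ≤ |A ∖ B|: false.
(c) requires |A ∩ B| = 6: false.

(a)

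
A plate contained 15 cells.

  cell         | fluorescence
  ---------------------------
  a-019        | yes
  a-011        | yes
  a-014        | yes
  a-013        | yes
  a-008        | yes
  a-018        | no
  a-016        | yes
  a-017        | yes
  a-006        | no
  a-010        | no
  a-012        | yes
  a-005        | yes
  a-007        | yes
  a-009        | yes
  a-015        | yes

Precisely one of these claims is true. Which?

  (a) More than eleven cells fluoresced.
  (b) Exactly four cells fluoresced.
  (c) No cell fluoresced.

(a)

|A| = 15, |A ∩ B| = 12, |A ∖ B| = 3.
(a) requires |A ∩ B| > 11: true.
(b) requires |A ∩ B| = 4: false.
(c) requires A ∩ B = ∅ (|A ∩ B| = 0): false.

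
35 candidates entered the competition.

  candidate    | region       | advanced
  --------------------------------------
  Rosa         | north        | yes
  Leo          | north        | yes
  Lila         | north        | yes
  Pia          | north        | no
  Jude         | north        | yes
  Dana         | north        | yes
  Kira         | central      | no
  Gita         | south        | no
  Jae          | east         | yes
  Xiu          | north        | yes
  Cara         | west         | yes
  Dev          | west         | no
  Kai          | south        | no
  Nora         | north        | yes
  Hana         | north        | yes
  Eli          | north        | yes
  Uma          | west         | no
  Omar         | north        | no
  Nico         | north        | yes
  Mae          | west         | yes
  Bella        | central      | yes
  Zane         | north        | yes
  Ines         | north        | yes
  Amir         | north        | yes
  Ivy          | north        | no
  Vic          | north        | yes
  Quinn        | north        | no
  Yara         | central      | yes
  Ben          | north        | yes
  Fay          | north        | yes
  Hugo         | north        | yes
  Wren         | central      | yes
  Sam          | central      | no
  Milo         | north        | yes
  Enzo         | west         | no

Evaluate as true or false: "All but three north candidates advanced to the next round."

False

Truth condition: |A ∖ B| = 3.
|A| = 22, |A ∩ B| = 18, |A ∖ B| = 4.
|A ∖ B| = 4, so the statement is false.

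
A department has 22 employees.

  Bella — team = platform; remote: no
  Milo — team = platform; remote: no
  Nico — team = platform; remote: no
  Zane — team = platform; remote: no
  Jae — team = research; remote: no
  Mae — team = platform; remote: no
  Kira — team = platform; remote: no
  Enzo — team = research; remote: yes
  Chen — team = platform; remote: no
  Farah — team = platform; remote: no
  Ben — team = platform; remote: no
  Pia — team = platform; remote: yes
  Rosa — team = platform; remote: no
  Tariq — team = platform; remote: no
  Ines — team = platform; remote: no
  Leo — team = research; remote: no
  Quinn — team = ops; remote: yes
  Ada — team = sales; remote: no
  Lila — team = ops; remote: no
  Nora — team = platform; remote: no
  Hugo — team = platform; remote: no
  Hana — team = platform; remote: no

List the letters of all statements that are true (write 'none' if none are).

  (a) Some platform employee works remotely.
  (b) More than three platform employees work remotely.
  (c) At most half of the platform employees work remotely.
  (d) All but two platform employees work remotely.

(a), (c)

|A| = 16, |A ∩ B| = 1, |A ∖ B| = 15.
(a) A ∩ B ≠ ∅ (|A ∩ B| ≥ 1): holds.
(b) |A ∩ B| > 3: fails.
(c) |A ∩ B| ≤ |A ∖ B|: holds.
(d) |A ∖ B| = 2: fails.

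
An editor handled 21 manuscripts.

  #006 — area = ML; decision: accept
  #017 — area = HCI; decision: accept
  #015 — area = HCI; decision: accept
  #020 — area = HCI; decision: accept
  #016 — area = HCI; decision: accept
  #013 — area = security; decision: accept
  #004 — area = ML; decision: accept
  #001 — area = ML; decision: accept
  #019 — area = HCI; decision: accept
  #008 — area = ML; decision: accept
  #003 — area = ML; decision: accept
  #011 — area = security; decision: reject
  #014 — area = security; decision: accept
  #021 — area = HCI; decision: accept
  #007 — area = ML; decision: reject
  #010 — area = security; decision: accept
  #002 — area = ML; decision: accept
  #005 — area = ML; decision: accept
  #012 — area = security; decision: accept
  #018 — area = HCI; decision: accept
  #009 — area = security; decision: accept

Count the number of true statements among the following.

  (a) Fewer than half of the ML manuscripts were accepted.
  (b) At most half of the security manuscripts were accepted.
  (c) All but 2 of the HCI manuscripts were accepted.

0

(a) ML: |A| = 8, |A ∩ B| = 7; needs |A ∩ B| < |A ∖ B| — false.
(b) security: |A| = 6, |A ∩ B| = 5; needs |A ∩ B| ≤ |A ∖ B| — false.
(c) HCI: |A| = 7, |A ∩ B| = 7; needs |A ∖ B| = 2 — false.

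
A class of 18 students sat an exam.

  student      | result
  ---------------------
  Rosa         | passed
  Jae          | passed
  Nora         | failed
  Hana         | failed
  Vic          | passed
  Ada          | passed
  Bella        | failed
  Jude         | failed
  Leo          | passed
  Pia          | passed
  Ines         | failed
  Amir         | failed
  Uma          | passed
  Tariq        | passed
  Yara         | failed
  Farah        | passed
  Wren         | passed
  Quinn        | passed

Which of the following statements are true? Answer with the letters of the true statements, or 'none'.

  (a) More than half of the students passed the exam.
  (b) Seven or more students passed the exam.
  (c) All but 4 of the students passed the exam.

(a), (b)

|A| = 18, |A ∩ B| = 11, |A ∖ B| = 7.
(a) |A ∩ B| > |A ∖ B|: holds.
(b) |A ∩ B| ≥ 7: holds.
(c) |A ∖ B| = 4: fails.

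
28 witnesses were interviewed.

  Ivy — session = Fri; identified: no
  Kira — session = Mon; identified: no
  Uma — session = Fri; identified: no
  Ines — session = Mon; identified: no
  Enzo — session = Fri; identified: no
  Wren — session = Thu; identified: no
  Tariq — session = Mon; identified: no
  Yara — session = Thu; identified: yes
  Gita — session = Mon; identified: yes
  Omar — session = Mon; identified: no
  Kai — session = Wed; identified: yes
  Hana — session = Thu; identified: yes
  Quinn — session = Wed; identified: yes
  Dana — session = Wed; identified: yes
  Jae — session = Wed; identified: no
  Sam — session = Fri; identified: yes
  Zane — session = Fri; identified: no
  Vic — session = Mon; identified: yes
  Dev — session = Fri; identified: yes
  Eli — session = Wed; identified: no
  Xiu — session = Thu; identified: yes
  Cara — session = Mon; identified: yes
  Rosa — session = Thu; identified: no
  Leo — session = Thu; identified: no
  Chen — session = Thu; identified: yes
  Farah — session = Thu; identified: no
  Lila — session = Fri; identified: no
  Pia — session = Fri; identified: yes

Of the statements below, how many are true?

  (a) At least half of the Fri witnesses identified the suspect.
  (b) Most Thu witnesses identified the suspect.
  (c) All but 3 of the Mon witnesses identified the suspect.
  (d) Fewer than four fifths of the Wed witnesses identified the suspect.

(a) Fri: |A| = 8, |A ∩ B| = 3; needs |A ∩ B| ≥ |A ∖ B| — false.
(b) Thu: |A| = 8, |A ∩ B| = 4; needs |A ∩ B| > |A ∖ B| — false.
(c) Mon: |A| = 7, |A ∩ B| = 3; needs |A ∖ B| = 3 — false.
(d) Wed: |A| = 5, |A ∩ B| = 3; needs |A ∩ B| / |A| < 4/5 — true.

1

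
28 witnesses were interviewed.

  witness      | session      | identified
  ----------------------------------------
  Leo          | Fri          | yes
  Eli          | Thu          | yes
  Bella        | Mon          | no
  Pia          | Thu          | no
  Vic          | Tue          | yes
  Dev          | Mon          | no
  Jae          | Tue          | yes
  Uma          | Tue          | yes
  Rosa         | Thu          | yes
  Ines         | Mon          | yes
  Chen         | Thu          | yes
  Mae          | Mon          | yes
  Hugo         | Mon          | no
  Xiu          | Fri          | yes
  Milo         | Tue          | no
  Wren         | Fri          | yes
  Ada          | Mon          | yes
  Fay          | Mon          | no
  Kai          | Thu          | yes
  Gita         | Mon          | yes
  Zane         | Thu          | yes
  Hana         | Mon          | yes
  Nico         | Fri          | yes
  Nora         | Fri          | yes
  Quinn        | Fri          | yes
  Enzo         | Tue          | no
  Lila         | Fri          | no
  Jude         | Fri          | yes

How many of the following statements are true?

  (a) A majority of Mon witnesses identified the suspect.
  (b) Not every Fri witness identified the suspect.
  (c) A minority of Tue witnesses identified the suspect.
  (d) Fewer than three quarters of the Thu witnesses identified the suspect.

2

(a) Mon: |A| = 9, |A ∩ B| = 5; needs |A ∩ B| > |A ∖ B| — true.
(b) Fri: |A| = 8, |A ∩ B| = 7; needs A ⊄ B (|A ∖ B| ≥ 1) — true.
(c) Tue: |A| = 5, |A ∩ B| = 3; needs |A ∩ B| < |A ∖ B| — false.
(d) Thu: |A| = 6, |A ∩ B| = 5; needs |A ∩ B| / |A| < 3/4 — false.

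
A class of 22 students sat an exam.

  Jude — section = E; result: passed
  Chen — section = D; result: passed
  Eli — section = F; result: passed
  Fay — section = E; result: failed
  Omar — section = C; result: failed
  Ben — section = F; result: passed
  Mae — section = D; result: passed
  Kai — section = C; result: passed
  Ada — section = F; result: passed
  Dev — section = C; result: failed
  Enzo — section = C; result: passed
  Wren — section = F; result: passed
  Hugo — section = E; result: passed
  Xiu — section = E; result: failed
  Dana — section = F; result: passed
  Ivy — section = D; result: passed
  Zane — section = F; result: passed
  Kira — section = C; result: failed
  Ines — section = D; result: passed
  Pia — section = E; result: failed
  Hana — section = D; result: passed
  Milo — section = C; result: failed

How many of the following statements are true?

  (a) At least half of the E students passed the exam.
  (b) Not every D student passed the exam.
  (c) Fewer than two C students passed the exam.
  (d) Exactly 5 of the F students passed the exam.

(a) E: |A| = 5, |A ∩ B| = 2; needs |A ∩ B| ≥ |A ∖ B| — false.
(b) D: |A| = 5, |A ∩ B| = 5; needs A ⊄ B (|A ∖ B| ≥ 1) — false.
(c) C: |A| = 6, |A ∩ B| = 2; needs |A ∩ B| < 2 — false.
(d) F: |A| = 6, |A ∩ B| = 6; needs |A ∩ B| = 5 — false.

0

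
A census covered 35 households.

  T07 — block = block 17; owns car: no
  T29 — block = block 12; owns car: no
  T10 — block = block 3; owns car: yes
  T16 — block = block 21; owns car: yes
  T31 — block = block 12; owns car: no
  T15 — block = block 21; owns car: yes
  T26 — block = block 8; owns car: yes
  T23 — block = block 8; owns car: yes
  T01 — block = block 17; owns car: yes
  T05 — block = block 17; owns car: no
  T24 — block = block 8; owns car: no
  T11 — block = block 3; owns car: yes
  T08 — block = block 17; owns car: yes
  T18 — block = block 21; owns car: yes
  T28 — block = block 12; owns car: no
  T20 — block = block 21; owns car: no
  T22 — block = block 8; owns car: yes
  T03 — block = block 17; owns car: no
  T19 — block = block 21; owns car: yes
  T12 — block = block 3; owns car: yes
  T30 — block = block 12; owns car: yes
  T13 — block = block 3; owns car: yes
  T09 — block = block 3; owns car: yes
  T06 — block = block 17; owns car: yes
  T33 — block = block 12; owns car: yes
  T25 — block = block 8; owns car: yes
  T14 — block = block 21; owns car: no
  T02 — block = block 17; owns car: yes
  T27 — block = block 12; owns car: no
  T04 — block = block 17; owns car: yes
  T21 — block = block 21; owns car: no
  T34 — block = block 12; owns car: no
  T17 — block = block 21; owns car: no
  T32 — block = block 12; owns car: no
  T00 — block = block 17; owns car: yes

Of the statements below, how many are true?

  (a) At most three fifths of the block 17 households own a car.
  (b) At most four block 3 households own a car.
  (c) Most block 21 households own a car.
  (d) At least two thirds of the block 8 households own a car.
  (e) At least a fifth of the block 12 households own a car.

2

(a) block 17: |A| = 9, |A ∩ B| = 6; needs |A ∩ B| / |A| ≤ 3/5 — false.
(b) block 3: |A| = 5, |A ∩ B| = 5; needs |A ∩ B| ≤ 4 — false.
(c) block 21: |A| = 8, |A ∩ B| = 4; needs |A ∩ B| > |A ∖ B| — false.
(d) block 8: |A| = 5, |A ∩ B| = 4; needs |A ∩ B| / |A| ≥ 2/3 — true.
(e) block 12: |A| = 8, |A ∩ B| = 2; needs |A ∩ B| / |A| ≥ 1/5 — true.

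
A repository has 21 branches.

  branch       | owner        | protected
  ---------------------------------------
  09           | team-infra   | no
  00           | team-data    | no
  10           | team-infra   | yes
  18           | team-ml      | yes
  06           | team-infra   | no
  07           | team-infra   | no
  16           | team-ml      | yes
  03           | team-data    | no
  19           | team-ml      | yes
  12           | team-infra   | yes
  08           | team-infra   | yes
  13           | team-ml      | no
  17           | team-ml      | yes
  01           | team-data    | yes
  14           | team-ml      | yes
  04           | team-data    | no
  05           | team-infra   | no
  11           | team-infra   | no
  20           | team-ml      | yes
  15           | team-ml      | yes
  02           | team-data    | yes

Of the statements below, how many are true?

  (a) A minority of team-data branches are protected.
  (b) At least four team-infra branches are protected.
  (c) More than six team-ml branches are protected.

(a) team-data: |A| = 5, |A ∩ B| = 2; needs |A ∩ B| < |A ∖ B| — true.
(b) team-infra: |A| = 8, |A ∩ B| = 3; needs |A ∩ B| ≥ 4 — false.
(c) team-ml: |A| = 8, |A ∩ B| = 7; needs |A ∩ B| > 6 — true.

2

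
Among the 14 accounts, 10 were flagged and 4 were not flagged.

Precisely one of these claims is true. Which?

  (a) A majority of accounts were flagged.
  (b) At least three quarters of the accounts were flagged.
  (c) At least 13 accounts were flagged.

|A| = 14, |A ∩ B| = 10, |A ∖ B| = 4.
(a) requires |A ∩ B| > |A ∖ B|: true.
(b) requires |A ∩ B| / |A| ≥ 3/4: false.
(c) requires |A ∩ B| ≥ 13: false.

(a)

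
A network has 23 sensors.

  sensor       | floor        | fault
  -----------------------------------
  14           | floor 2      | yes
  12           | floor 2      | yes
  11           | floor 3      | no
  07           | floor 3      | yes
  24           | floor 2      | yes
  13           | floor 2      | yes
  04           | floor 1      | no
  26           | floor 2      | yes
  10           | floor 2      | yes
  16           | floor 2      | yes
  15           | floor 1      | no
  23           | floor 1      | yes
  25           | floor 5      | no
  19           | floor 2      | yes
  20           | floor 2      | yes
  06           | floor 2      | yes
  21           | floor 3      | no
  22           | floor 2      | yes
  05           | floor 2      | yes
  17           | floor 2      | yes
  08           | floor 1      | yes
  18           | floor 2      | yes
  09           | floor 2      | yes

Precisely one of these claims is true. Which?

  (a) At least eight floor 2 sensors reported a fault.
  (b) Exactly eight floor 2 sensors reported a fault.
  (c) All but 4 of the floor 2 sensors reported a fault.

(a)

|A| = 15, |A ∩ B| = 15, |A ∖ B| = 0.
(a) requires |A ∩ B| ≥ 8: true.
(b) requires |A ∩ B| = 8: false.
(c) requires |A ∖ B| = 4: false.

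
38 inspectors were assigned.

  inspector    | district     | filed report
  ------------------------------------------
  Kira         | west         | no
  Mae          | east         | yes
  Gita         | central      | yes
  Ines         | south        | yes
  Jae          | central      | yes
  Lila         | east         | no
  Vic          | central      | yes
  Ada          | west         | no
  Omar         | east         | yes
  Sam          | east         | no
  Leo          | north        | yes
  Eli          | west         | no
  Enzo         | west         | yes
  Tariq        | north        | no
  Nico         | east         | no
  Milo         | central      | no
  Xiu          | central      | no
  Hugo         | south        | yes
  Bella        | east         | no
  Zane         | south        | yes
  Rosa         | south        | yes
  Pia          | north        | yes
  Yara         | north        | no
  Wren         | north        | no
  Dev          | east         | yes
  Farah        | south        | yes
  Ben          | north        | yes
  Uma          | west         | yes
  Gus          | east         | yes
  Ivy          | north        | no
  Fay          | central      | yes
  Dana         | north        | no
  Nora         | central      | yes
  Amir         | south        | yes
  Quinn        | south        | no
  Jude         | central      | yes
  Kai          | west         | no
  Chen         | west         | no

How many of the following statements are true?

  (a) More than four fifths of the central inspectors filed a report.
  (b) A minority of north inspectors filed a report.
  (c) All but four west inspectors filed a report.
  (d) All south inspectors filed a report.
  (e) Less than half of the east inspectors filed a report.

1

(a) central: |A| = 8, |A ∩ B| = 6; needs |A ∩ B| / |A| > 4/5 — false.
(b) north: |A| = 8, |A ∩ B| = 3; needs |A ∩ B| < |A ∖ B| — true.
(c) west: |A| = 7, |A ∩ B| = 2; needs |A ∖ B| = 4 — false.
(d) south: |A| = 7, |A ∩ B| = 6; needs A ⊆ B, i.e. every element of A is in B (|A ∖ B| = 0) — false.
(e) east: |A| = 8, |A ∩ B| = 4; needs |A ∩ B| < |A ∖ B| — false.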